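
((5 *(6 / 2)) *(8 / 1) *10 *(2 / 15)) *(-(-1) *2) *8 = 2560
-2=-2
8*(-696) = -5568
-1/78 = -0.01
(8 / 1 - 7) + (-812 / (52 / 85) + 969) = -4645 / 13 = -357.31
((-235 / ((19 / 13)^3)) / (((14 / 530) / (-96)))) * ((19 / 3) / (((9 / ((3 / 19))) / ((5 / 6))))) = 10945454000 / 432117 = 25329.84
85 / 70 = 17 / 14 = 1.21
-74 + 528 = 454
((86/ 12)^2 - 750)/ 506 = -25151/ 18216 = -1.38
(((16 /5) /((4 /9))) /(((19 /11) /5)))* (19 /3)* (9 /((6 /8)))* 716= 1134144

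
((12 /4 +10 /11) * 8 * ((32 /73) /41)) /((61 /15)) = 165120 /2008303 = 0.08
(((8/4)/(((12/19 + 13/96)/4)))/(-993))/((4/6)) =-0.02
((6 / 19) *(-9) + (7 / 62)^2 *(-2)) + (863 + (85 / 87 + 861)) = 5471255261 / 3177066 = 1722.11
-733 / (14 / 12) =-4398 / 7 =-628.29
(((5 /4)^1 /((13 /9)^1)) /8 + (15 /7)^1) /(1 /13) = 6555 /224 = 29.26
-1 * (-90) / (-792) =-5 / 44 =-0.11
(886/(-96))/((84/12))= -443/336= -1.32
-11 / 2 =-5.50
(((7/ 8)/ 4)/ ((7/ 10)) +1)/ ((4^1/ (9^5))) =1240029/ 64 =19375.45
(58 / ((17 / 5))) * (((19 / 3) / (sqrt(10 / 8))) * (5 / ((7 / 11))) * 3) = 121220 * sqrt(5) / 119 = 2277.78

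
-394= -394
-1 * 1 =-1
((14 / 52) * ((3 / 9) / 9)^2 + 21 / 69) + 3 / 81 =0.34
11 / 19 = 0.58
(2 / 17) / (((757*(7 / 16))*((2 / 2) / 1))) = 32 / 90083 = 0.00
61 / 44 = 1.39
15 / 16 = 0.94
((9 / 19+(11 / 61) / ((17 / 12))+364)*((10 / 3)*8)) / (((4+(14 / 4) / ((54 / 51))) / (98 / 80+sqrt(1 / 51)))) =1816.67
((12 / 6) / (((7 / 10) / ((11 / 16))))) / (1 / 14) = 55 / 2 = 27.50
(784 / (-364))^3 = -21952 / 2197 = -9.99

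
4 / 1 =4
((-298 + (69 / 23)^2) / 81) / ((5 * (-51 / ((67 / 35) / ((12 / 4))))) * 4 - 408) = 1139 / 640548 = 0.00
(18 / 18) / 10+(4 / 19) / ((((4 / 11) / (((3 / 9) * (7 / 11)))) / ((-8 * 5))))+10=2957 / 570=5.19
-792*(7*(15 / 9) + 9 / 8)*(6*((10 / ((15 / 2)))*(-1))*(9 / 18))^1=40524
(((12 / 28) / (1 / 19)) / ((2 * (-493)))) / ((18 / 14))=-19 / 2958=-0.01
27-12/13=339/13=26.08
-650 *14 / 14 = -650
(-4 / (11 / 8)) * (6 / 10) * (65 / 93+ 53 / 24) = -8652 / 1705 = -5.07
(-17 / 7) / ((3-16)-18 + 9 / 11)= 187 / 2324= 0.08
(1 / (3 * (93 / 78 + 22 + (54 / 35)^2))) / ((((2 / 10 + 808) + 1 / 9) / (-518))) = -3172750 / 379824303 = -0.01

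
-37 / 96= -0.39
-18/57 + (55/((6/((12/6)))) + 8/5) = 5591/285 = 19.62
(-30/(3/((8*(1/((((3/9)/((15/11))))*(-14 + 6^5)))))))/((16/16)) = -0.04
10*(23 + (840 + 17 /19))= 164140 /19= 8638.95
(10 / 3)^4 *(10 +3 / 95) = 1906000 / 1539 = 1238.47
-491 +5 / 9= -4414 / 9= -490.44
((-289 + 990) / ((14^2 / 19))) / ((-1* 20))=-13319 / 3920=-3.40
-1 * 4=-4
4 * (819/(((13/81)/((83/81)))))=20916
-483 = -483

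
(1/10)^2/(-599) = -1/59900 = -0.00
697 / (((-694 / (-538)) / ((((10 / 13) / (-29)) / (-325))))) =374986 / 8503235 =0.04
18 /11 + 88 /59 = 2030 /649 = 3.13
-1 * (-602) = 602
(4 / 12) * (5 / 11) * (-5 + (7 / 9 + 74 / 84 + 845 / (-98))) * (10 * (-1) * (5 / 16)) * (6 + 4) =824375 / 14553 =56.65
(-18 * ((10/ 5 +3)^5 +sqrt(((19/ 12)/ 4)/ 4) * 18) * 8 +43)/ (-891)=4 * sqrt(57)/ 33 +449957/ 891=505.92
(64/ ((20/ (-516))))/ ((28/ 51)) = -105264/ 35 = -3007.54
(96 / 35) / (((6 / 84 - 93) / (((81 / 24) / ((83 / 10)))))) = -1296 / 107983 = -0.01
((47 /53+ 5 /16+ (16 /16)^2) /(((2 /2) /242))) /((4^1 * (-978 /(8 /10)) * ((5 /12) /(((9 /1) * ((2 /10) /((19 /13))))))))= -5280561 /16414100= -0.32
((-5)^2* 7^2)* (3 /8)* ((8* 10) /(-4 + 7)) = 12250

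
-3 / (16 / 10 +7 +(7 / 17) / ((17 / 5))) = -4335 / 12602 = -0.34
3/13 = 0.23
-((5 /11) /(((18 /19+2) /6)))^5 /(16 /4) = -1880287678125 /11086987907072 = -0.17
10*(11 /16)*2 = 55 /4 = 13.75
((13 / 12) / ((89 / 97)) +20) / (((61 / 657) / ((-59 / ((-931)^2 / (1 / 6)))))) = -0.00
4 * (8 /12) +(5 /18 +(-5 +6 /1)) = 71 /18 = 3.94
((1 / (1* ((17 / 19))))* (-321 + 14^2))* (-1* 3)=7125 / 17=419.12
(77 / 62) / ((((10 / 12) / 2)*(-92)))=-231 / 7130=-0.03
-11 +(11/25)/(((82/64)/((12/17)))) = -187451/17425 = -10.76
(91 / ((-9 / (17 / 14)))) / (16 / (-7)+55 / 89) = 7.36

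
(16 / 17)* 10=160 / 17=9.41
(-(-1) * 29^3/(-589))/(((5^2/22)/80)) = -8584928/2945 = -2915.09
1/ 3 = 0.33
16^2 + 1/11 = 2817/11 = 256.09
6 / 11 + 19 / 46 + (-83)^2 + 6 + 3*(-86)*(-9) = 4664287 / 506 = 9217.96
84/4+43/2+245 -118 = 339/2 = 169.50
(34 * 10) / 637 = 340 / 637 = 0.53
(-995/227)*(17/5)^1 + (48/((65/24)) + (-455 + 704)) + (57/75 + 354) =44750439/73775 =606.58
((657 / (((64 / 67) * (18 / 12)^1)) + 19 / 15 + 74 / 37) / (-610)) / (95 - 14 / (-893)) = -197945059 / 24843787200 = -0.01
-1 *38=-38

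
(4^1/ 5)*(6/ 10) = 12/ 25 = 0.48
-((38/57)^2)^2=-16/81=-0.20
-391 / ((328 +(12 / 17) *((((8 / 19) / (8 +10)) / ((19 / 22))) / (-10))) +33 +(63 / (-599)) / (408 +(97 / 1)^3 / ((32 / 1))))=-2851259800385265 / 2632479095263247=-1.08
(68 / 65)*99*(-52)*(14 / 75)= -125664 / 125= -1005.31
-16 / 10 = -8 / 5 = -1.60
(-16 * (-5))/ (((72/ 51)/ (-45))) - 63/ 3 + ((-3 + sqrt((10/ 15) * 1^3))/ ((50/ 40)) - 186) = -13797/ 5 + 4 * sqrt(6)/ 15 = -2758.75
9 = 9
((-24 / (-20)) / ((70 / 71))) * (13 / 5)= 2769 / 875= 3.16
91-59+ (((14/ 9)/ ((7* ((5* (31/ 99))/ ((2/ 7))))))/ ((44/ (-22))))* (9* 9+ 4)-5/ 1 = 5485/ 217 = 25.28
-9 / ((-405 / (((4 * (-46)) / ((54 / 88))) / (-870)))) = 4048 / 528525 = 0.01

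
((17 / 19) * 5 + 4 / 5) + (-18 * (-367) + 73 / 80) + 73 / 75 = 150780037 / 22800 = 6613.16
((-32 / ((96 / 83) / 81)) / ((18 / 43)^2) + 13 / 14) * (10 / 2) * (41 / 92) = -220209155 / 7728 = -28494.97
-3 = -3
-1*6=-6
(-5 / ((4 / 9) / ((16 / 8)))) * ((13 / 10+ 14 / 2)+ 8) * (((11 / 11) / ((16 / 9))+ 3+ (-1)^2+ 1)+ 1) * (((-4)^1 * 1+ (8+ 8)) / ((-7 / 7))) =462105 / 16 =28881.56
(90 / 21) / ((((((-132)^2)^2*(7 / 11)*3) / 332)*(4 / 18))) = 415 / 37566144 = 0.00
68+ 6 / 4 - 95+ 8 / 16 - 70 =-95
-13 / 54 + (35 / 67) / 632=-274291 / 1143288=-0.24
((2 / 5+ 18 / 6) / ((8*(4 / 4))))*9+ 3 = 273 / 40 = 6.82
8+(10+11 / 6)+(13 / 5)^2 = 3989 / 150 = 26.59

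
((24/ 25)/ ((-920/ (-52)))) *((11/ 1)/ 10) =858/ 14375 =0.06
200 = 200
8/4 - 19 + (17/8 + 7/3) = -301/24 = -12.54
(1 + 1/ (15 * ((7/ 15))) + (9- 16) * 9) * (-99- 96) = 84435/ 7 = 12062.14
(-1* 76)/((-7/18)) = 1368/7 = 195.43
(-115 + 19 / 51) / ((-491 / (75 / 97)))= 146150 / 809659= 0.18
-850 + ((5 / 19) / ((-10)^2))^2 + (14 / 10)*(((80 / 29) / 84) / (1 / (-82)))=-10725743113 / 12562800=-853.77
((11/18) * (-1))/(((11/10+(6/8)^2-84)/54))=2640/6587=0.40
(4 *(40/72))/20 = 1/9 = 0.11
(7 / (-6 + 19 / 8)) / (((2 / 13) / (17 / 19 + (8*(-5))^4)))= -32132425.02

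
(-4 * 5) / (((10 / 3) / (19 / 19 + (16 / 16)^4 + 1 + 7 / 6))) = -25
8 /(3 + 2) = 8 /5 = 1.60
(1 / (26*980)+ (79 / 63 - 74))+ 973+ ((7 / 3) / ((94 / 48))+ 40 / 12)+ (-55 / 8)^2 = 82089385759 / 86224320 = 952.04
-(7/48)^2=-49/2304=-0.02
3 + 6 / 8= 15 / 4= 3.75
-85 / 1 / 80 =-17 / 16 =-1.06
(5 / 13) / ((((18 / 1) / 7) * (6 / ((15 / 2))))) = 175 / 936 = 0.19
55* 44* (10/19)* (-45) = -1089000/19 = -57315.79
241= 241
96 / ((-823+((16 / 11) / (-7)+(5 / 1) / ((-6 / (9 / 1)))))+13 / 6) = -22176 / 191393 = -0.12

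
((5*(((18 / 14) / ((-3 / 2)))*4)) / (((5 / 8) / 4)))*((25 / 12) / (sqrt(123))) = -1600*sqrt(123) / 861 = -20.61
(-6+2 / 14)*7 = -41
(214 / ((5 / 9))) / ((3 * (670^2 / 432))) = 69336 / 561125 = 0.12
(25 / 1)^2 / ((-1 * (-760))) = 125 / 152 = 0.82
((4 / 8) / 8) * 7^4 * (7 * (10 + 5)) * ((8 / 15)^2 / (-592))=-16807 / 2220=-7.57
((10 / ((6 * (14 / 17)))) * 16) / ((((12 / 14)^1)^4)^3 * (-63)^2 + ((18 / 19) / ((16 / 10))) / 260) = 108444669307520 / 2090450068256619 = 0.05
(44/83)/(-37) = -44/3071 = -0.01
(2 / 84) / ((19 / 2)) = 1 / 399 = 0.00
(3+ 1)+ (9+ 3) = 16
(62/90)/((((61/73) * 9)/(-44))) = -99572/24705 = -4.03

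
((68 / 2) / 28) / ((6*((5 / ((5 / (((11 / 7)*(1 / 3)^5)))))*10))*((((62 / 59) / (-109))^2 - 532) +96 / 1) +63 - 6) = -372219849 / 34384236754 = -0.01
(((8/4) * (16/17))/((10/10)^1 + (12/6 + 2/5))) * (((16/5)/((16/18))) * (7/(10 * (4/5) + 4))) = 336/289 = 1.16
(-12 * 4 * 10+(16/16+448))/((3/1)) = -31/3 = -10.33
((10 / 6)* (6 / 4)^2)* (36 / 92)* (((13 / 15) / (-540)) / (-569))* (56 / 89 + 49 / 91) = 0.00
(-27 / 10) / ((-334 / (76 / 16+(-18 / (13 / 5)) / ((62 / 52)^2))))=-12447 / 12838960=-0.00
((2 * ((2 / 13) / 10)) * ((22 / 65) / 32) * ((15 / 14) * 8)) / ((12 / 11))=121 / 47320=0.00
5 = 5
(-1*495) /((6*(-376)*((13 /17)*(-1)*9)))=-935 /29328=-0.03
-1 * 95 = -95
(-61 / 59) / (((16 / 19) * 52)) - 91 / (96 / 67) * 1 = -9356275 / 147264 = -63.53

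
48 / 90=8 / 15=0.53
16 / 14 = 8 / 7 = 1.14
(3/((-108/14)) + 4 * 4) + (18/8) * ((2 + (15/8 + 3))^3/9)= 1785119/18432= 96.85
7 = 7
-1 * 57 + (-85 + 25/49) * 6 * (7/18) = -1779/7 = -254.14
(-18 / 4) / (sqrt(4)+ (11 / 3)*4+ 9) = -27 / 154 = -0.18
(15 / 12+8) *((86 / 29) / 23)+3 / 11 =21503 / 14674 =1.47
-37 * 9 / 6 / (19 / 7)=-20.45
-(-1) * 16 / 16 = 1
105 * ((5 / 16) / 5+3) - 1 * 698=-6023 / 16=-376.44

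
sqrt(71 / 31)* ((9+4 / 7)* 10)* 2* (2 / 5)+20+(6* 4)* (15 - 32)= -388+536* sqrt(2201) / 217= -272.12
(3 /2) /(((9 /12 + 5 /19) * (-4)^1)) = -57 /154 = -0.37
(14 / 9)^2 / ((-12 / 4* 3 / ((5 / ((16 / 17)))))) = -4165 / 2916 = -1.43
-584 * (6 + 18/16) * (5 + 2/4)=-45771/2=-22885.50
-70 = -70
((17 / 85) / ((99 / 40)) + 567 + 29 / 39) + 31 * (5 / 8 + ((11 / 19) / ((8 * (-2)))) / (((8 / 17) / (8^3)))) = -633.22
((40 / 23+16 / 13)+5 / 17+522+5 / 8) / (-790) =-21384751 / 32124560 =-0.67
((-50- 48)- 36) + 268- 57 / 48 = 2125 / 16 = 132.81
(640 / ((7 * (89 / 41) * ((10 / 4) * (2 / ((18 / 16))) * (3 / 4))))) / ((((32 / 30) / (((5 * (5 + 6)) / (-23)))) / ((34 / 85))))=-162360 / 14329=-11.33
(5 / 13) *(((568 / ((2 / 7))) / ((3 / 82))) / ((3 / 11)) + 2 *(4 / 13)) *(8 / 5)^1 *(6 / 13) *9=509306.00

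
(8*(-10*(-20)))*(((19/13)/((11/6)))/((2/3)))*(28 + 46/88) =85842000/1573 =54572.16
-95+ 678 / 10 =-136 / 5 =-27.20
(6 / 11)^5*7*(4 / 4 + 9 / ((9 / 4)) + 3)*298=129765888 / 161051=805.74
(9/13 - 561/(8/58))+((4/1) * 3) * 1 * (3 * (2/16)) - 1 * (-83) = -206911/52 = -3979.06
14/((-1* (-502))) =7/251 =0.03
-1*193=-193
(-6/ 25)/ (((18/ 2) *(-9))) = 2/ 675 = 0.00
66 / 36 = 11 / 6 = 1.83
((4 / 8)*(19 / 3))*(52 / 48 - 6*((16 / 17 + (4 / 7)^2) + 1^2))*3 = -118.97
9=9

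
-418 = -418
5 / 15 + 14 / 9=17 / 9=1.89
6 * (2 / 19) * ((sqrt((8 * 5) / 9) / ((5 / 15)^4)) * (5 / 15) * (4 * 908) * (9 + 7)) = 12552192 * sqrt(10) / 19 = 2089132.44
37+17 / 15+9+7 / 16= 11417 / 240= 47.57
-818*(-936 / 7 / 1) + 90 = 766278 / 7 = 109468.29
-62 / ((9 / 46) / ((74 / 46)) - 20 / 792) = -227106 / 353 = -643.36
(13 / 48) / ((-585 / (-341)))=341 / 2160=0.16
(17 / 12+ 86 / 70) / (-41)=-1111 / 17220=-0.06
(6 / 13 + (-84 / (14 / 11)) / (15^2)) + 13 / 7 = 13823 / 6825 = 2.03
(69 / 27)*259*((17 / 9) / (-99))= -101269 / 8019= -12.63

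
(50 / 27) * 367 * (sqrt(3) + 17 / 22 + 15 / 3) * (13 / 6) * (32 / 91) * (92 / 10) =2701120 * sqrt(3) / 567 + 171521120 / 6237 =35751.86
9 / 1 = 9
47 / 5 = 9.40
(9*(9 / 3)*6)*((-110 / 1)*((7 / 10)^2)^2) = -2139291 / 500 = -4278.58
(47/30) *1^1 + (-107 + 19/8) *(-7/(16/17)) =1497053/1920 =779.72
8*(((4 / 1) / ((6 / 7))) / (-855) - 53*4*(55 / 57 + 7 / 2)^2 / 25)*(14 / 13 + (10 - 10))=-4613863408 / 3167775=-1456.50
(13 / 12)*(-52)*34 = -5746 / 3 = -1915.33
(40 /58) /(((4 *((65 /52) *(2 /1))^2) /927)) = 3708 /145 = 25.57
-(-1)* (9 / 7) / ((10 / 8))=1.03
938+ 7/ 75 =70357/ 75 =938.09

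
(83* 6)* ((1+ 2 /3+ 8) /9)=534.89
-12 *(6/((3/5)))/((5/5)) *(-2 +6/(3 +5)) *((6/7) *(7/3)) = 300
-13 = -13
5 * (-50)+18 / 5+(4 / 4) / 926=-1140827 / 4630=-246.40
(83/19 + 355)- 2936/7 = -7988/133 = -60.06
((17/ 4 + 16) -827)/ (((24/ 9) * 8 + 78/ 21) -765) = 67767/ 62156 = 1.09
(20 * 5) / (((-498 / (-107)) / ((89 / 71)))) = 476150 / 17679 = 26.93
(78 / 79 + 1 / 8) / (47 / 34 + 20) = 11951 / 229732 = 0.05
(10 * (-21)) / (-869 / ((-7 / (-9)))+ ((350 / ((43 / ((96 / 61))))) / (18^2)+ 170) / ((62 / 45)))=179295165 / 848552722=0.21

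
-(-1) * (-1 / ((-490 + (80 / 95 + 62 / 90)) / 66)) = 56430 / 417641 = 0.14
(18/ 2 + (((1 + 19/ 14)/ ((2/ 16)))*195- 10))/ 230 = 25733/ 1610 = 15.98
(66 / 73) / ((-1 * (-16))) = 33 / 584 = 0.06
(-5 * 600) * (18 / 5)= -10800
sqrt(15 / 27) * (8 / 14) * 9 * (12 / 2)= 23.00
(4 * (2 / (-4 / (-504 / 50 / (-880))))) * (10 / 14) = -9 / 550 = -0.02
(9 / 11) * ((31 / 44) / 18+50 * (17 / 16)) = 21053 / 484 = 43.50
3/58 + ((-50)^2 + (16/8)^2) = 145235/58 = 2504.05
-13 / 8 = -1.62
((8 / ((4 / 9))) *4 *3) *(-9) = -1944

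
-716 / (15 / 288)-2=-68746 / 5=-13749.20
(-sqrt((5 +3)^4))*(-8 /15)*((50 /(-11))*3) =-5120 /11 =-465.45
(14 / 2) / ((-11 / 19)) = -133 / 11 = -12.09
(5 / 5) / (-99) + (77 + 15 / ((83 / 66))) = 730636 / 8217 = 88.92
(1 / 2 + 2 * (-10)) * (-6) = 117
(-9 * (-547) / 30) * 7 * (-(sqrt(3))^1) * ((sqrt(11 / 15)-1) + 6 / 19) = -11487 * sqrt(55) / 50 + 149331 * sqrt(3) / 190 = -342.49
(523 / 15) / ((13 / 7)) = 3661 / 195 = 18.77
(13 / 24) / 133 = 13 / 3192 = 0.00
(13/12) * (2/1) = 13/6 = 2.17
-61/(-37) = 61/37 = 1.65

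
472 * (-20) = -9440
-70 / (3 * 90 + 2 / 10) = -50 / 193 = -0.26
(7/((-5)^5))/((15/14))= -98/46875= -0.00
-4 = -4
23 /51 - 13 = -640 /51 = -12.55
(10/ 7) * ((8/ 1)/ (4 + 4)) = 10/ 7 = 1.43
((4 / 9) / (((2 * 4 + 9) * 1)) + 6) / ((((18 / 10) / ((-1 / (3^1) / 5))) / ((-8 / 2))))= 3688 / 4131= 0.89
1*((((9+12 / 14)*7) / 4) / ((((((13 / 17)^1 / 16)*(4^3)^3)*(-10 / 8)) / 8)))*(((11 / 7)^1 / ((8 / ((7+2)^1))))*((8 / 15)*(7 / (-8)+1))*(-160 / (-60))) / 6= -4301 / 9318400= -0.00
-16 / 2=-8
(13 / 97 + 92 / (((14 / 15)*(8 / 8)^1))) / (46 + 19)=67021 / 44135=1.52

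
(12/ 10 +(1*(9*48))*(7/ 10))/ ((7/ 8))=12144/ 35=346.97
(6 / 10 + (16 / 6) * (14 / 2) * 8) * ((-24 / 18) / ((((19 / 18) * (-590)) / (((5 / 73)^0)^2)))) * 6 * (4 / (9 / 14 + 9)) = 1007552 / 1261125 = 0.80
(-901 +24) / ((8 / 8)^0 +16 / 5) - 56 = -5561 / 21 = -264.81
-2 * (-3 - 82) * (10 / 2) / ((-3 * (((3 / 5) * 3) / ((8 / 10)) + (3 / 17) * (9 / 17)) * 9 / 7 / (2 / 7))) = -1965200 / 73143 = -26.87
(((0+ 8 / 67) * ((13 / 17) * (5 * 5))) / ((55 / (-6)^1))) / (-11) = 3120 / 137819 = 0.02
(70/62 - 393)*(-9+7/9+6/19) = 16424096/5301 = 3098.30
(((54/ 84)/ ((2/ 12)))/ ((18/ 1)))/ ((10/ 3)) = 9/ 140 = 0.06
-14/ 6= -2.33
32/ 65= 0.49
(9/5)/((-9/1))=-1/5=-0.20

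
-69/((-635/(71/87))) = 1633/18415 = 0.09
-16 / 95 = -0.17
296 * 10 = 2960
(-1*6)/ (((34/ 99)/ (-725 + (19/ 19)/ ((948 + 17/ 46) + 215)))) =1047554883/ 82705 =12666.16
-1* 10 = -10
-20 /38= -10 /19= -0.53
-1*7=-7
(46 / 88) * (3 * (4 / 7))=69 / 77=0.90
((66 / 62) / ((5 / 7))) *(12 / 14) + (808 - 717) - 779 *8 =-951657 / 155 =-6139.72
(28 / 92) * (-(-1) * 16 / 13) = 0.37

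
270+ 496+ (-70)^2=5666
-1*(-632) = 632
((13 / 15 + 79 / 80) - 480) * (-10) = 114755 / 24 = 4781.46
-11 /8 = -1.38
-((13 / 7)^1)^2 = -169 / 49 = -3.45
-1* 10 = -10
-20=-20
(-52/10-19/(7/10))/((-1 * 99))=1132/3465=0.33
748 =748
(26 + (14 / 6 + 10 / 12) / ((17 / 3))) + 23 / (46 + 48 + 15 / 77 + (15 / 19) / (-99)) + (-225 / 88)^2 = 907214610741 / 27210720064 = 33.34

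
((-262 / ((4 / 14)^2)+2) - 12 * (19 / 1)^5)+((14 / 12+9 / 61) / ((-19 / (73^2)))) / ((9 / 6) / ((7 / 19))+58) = -179576986518269 / 6043026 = -29716401.44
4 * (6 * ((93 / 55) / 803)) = 2232 / 44165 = 0.05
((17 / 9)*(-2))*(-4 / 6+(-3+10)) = -646 / 27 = -23.93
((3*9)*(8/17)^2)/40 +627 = 906231/1445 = 627.15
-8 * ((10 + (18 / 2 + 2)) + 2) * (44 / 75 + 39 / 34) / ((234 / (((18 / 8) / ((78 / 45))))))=-101683 / 57460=-1.77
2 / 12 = 1 / 6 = 0.17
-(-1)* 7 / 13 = 0.54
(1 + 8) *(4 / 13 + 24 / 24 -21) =-2304 / 13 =-177.23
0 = 0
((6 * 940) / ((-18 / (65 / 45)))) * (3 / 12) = -3055 / 27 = -113.15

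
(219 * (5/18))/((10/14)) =85.17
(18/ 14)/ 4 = 9/ 28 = 0.32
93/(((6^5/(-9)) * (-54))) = 0.00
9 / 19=0.47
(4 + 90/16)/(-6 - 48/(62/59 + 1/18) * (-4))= 12925/224976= 0.06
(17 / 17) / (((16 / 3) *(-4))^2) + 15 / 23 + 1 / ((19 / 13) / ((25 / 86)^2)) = 2357080757 / 3309621248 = 0.71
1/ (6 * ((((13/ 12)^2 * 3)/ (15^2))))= 1800/ 169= 10.65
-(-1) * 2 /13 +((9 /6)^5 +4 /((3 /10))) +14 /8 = 28493 /1248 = 22.83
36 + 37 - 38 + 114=149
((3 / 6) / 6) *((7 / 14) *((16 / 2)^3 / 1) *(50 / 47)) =3200 / 141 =22.70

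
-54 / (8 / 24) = -162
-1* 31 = -31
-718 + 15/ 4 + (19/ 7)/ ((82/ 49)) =-116871/ 164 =-712.63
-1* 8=-8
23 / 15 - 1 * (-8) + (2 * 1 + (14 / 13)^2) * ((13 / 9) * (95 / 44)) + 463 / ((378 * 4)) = 19.69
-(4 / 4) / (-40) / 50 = 1 / 2000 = 0.00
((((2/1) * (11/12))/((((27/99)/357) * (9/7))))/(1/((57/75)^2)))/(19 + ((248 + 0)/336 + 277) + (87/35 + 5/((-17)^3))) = 1251360314743/347306772375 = 3.60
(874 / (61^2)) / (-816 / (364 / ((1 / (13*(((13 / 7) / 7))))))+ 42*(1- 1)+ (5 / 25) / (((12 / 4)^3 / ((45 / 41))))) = -236181894 / 645396287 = -0.37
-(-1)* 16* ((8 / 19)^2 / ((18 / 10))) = 5120 / 3249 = 1.58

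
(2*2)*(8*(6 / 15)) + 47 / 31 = 2219 / 155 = 14.32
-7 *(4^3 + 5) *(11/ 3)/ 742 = -253/ 106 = -2.39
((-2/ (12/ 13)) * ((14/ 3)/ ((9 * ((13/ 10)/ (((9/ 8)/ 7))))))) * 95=-475/ 36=-13.19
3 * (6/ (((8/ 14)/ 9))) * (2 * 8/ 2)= 2268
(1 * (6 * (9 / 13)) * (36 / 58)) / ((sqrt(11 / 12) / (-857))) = -1666008 * sqrt(33) / 4147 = -2307.81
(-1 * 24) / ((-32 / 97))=291 / 4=72.75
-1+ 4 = 3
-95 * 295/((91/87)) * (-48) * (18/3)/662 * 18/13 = 6319749600/391573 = 16139.39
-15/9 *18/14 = -15/7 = -2.14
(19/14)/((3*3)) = 19/126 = 0.15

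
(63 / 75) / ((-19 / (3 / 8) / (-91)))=5733 / 3800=1.51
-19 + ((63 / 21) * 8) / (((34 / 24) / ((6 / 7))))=-533 / 119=-4.48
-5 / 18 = -0.28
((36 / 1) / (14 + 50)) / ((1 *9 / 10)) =5 / 8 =0.62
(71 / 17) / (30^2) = 71 / 15300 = 0.00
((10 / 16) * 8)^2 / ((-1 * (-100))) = 1 / 4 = 0.25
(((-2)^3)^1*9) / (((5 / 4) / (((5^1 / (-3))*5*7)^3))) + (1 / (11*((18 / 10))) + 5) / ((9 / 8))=10187104000 / 891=11433337.82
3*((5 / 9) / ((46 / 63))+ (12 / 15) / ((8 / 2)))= 663 / 230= 2.88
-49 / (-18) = 49 / 18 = 2.72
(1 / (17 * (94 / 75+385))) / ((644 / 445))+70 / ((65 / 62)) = 275288901091 / 4122983956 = 66.77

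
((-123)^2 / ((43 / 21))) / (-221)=-317709 / 9503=-33.43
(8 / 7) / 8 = 1 / 7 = 0.14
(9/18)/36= 1/72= 0.01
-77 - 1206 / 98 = -4376 / 49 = -89.31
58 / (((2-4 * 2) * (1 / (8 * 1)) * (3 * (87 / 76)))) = -608 / 27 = -22.52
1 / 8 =0.12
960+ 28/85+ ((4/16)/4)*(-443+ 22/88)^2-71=285949293/21760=13141.05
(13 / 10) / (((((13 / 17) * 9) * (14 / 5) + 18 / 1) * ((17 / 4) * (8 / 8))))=13 / 1584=0.01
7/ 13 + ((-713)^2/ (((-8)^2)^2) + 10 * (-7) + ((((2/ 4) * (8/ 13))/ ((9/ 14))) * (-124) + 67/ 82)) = -76263091/ 19648512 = -3.88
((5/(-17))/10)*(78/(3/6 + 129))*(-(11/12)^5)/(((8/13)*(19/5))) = 0.00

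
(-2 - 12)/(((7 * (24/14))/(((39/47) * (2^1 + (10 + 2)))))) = -637/47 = -13.55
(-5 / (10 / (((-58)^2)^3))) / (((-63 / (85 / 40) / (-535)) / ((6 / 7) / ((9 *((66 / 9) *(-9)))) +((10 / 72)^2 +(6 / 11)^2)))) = -1872821679168392585 / 17288964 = -108324690777.79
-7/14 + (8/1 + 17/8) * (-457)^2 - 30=16916525/8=2114565.62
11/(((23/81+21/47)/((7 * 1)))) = 293139/2782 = 105.37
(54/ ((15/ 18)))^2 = 104976/ 25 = 4199.04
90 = 90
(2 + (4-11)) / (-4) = 5 / 4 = 1.25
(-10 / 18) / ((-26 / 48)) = 40 / 39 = 1.03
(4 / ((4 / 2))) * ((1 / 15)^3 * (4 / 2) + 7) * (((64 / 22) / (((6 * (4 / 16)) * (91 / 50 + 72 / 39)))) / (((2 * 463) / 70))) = 550414592 / 983066139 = 0.56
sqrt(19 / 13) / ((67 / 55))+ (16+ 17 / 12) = 55 * sqrt(247) / 871+ 209 / 12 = 18.41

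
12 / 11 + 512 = 5644 / 11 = 513.09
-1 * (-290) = 290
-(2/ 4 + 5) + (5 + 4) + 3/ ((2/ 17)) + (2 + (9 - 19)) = 21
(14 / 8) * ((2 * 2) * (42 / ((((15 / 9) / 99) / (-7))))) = -611226 / 5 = -122245.20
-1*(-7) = 7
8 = 8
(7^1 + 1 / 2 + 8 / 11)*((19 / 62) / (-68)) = -3439 / 92752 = -0.04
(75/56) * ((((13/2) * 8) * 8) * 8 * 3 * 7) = 93600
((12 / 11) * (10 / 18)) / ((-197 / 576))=-3840 / 2167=-1.77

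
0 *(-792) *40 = 0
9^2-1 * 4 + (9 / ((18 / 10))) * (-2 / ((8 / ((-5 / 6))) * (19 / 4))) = 8803 / 114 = 77.22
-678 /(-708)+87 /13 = 11735 /1534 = 7.65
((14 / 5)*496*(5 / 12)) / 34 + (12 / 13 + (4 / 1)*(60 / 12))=25156 / 663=37.94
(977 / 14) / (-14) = -977 / 196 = -4.98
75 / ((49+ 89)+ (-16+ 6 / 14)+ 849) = 21 / 272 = 0.08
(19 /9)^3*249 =569297 /243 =2342.79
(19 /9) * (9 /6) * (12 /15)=38 /15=2.53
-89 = -89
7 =7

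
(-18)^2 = 324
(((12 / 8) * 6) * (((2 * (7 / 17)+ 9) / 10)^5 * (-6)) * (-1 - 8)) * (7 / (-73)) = -220946267517507 / 5182478050000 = -42.63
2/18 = 1/9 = 0.11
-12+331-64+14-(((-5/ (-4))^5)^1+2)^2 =255307015/ 1048576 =243.48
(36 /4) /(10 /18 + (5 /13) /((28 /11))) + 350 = 839734 /2315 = 362.74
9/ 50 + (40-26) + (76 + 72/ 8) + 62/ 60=7516/ 75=100.21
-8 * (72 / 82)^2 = -10368 / 1681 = -6.17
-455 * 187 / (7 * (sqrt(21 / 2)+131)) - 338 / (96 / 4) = -44012189 / 411612+12155 * sqrt(42) / 34301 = -104.63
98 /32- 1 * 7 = -63 /16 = -3.94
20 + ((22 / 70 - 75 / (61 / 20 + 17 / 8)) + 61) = 161374 / 2415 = 66.82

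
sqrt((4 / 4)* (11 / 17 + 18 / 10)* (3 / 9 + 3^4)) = 8* sqrt(202215) / 255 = 14.11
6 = 6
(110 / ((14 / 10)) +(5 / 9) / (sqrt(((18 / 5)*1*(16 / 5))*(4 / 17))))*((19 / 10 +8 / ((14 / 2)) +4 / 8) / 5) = 31*sqrt(34) / 756 +2728 / 49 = 55.91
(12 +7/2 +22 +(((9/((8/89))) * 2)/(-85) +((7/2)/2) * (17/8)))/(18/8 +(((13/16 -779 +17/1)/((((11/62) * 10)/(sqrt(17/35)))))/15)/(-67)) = 40694132536076250/2314827697451111 -441200320040865 * sqrt(595)/4629655394902222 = 15.26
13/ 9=1.44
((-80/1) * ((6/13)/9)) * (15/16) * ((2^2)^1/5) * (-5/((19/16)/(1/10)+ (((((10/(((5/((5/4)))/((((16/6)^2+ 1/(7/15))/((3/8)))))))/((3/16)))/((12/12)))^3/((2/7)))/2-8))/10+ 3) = -119873590720339080/12986305696090879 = -9.23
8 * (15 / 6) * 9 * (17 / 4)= 765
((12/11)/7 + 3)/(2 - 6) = -243/308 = -0.79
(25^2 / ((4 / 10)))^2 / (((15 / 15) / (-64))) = -156250000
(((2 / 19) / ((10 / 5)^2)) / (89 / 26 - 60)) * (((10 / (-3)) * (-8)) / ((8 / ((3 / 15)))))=-26 / 83847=-0.00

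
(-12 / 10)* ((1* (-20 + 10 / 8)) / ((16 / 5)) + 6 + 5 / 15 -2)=293 / 160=1.83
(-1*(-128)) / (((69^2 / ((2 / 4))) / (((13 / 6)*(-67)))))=-27872 / 14283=-1.95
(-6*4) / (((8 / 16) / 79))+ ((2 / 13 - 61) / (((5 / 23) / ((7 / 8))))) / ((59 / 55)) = -24668573 / 6136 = -4020.30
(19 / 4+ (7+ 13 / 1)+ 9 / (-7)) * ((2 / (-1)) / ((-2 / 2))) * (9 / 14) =5913 / 196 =30.17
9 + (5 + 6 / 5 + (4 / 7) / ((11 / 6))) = 5972 / 385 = 15.51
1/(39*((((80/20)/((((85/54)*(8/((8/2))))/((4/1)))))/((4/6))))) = 85/25272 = 0.00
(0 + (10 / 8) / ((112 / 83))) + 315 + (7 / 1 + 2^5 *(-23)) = -185057 / 448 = -413.07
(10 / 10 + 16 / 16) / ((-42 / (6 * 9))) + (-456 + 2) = -3196 / 7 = -456.57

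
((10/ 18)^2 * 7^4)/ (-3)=-60025/ 243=-247.02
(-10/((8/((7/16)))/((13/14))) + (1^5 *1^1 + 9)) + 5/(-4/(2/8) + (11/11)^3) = 3517/384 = 9.16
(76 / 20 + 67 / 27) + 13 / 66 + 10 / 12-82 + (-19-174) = -397517 / 1485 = -267.69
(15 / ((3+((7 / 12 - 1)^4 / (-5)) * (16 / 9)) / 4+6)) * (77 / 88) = 612360 / 314803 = 1.95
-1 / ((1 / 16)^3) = -4096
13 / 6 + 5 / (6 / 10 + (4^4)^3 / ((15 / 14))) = 2.17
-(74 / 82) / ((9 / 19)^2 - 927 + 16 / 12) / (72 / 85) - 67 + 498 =425061065761 / 986217936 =431.00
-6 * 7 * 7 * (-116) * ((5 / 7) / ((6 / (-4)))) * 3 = -48720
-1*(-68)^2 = -4624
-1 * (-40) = 40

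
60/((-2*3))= -10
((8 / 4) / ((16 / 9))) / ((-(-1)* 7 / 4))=9 / 14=0.64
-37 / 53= -0.70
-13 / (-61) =13 / 61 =0.21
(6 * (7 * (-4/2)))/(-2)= 42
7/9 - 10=-83/9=-9.22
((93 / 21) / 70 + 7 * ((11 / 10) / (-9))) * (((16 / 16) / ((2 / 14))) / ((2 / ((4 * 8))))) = -27952 / 315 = -88.74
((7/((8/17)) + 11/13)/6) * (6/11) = 1635/1144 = 1.43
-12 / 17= -0.71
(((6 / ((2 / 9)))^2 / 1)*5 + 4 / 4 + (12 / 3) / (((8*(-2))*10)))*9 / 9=3645.98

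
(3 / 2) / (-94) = -3 / 188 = -0.02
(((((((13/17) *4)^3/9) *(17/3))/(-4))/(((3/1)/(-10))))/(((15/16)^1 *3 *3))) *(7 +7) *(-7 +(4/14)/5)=-2249728/13005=-172.99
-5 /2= -2.50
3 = 3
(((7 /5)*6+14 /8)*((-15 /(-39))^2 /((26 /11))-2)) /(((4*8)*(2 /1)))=-1728139 /5624320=-0.31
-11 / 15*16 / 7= -176 / 105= -1.68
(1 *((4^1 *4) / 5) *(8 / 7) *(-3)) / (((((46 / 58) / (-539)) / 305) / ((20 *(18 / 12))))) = 1569173760 / 23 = 68224946.09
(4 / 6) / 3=2 / 9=0.22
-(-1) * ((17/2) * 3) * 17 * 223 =193341/2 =96670.50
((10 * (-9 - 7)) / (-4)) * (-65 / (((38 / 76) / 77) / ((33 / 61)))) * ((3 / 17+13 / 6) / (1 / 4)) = -2105303200 / 1037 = -2030186.31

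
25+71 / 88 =2271 / 88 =25.81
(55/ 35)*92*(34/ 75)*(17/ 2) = 292468/ 525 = 557.08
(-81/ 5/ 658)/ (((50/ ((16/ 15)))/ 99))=-10692/ 205625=-0.05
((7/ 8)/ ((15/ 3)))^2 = 49/ 1600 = 0.03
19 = 19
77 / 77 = 1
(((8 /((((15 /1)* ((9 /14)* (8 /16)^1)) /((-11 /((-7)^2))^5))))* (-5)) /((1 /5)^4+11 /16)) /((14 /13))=334986080000 /52556497403193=0.01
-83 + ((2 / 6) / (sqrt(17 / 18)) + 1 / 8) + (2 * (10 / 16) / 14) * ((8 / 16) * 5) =-9257 / 112 + sqrt(34) / 17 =-82.31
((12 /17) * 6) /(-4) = -18 /17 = -1.06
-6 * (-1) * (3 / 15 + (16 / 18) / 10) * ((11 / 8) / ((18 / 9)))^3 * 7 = 121121 / 30720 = 3.94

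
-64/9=-7.11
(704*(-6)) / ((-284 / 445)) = 6618.59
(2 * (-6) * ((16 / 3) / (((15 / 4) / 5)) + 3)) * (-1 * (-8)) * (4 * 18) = -69888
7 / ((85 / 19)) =133 / 85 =1.56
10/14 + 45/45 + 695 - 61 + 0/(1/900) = 4450/7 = 635.71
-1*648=-648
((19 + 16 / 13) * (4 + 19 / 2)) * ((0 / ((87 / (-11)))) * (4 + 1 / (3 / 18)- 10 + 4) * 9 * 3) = 0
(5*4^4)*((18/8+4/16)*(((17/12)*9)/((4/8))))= 81600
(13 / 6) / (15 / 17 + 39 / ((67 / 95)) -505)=-14807 / 3067230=-0.00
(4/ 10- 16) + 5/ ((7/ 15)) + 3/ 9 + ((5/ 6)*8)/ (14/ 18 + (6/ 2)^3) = -2264/ 525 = -4.31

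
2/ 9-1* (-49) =49.22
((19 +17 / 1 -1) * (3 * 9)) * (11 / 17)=10395 / 17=611.47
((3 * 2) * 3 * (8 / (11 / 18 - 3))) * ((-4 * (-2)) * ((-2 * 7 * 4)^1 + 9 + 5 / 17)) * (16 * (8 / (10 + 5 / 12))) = 25289293824 / 91375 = 276763.82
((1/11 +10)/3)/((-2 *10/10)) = -37/22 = -1.68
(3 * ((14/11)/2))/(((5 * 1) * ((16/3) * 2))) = 63/1760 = 0.04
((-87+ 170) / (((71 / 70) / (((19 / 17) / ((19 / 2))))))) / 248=2905 / 74834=0.04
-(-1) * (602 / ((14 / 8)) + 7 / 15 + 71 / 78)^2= 2015920201 / 16900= 119285.22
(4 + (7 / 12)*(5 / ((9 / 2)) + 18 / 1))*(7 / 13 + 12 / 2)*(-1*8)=-278120 / 351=-792.36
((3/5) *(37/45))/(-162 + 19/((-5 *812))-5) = -30044/10170585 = -0.00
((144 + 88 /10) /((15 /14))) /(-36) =-3.96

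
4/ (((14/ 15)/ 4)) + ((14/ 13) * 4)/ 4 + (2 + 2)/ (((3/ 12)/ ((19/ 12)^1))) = 11890/ 273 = 43.55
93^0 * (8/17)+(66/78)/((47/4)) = 5636/10387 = 0.54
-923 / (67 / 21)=-19383 / 67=-289.30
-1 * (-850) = 850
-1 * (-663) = 663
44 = 44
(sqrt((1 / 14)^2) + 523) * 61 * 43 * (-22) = -211290519 / 7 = -30184359.86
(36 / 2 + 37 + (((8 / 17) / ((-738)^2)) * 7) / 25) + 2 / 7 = 22395080573 / 405078975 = 55.29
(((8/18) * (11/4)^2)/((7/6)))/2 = 121/84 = 1.44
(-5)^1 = -5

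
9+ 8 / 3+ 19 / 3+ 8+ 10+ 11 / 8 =299 / 8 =37.38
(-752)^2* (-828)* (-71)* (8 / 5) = 265958793216 / 5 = 53191758643.20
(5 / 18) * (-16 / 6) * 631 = -12620 / 27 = -467.41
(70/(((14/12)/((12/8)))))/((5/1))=18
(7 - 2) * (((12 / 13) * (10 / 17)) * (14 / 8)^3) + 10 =43405 / 1768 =24.55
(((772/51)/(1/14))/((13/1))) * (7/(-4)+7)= 18914/221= 85.58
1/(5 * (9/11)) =11/45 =0.24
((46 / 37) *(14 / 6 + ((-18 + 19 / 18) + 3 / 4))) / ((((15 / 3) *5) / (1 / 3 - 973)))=16744943 / 24975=670.47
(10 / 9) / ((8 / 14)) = 35 / 18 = 1.94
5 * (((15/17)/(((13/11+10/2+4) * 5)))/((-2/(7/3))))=-55/544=-0.10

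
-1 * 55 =-55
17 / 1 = 17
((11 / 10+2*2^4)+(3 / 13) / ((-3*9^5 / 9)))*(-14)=-197623811 / 426465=-463.40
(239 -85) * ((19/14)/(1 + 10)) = 19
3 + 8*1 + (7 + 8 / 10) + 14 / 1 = 164 / 5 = 32.80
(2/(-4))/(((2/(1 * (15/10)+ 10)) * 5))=-23/40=-0.58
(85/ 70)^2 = 1.47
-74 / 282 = -0.26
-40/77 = -0.52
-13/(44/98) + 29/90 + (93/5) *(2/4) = -19139/990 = -19.33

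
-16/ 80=-1/ 5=-0.20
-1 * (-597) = 597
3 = 3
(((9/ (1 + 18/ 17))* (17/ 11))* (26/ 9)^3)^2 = 26530.43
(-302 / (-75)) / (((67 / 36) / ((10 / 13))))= 7248 / 4355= 1.66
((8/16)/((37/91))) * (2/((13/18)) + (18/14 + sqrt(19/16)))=91 * sqrt(19)/296 + 369/74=6.33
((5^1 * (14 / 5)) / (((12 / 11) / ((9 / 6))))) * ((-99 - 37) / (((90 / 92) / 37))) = -4455836 / 45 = -99018.58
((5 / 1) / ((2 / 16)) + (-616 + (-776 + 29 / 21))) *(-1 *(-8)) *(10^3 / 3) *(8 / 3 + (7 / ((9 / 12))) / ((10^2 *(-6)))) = -5413929440 / 567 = -9548376.44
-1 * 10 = -10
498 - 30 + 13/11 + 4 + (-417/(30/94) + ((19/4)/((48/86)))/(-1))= -4445383/5280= -841.93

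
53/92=0.58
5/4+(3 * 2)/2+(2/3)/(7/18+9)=2921/676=4.32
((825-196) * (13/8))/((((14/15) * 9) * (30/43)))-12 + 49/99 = 1204195/7392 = 162.91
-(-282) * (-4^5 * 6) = -1732608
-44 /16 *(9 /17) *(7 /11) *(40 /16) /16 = -315 /2176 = -0.14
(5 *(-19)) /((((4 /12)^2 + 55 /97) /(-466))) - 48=19309647 /296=65235.29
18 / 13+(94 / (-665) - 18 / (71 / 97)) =-14331062 / 613795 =-23.35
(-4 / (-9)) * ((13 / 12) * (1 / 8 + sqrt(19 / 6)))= 13 / 216 + 13 * sqrt(114) / 162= 0.92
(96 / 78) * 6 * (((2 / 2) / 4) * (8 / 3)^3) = 4096 / 117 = 35.01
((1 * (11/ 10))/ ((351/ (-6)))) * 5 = -11/ 117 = -0.09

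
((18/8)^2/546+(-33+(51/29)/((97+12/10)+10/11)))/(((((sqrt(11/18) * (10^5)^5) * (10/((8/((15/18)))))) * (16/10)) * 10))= -45534969873 * sqrt(22)/843931088000000000000000000000000000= -0.00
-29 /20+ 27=511 /20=25.55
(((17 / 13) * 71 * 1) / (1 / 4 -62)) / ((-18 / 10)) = 24140 / 28899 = 0.84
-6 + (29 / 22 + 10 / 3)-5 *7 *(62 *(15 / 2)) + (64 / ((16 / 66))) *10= -899999 / 66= -13636.35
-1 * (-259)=259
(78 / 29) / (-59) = -78 / 1711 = -0.05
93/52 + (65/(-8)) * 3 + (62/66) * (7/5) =-365017/17160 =-21.27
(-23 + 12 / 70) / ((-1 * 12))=799 / 420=1.90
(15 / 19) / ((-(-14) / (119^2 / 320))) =6069 / 2432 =2.50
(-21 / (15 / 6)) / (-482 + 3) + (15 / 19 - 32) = -1419437 / 45505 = -31.19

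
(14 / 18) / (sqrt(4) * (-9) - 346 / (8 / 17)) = -28 / 27117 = -0.00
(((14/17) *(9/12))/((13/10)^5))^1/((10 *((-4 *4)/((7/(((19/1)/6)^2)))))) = -1653750/2278625141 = -0.00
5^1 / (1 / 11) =55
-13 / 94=-0.14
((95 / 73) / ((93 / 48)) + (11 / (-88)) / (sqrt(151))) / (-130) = -152 / 29419 + sqrt(151) / 157040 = -0.01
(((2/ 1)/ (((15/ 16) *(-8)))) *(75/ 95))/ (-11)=0.02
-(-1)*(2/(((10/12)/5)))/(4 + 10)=6/7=0.86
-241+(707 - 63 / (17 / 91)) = 2189 / 17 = 128.76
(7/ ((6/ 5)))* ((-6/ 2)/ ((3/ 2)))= -35/ 3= -11.67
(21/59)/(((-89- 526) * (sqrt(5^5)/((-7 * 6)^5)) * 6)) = 152473104 * sqrt(5)/1511875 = 225.51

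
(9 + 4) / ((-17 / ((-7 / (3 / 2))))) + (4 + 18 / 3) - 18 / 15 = 3154 / 255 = 12.37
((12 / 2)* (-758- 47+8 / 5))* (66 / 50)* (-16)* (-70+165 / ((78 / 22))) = -59713632 / 25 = -2388545.28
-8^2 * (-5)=320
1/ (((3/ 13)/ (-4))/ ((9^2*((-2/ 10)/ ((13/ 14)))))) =1512/ 5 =302.40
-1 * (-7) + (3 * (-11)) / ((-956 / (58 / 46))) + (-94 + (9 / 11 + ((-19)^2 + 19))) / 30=12048023 / 725604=16.60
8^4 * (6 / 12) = 2048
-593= -593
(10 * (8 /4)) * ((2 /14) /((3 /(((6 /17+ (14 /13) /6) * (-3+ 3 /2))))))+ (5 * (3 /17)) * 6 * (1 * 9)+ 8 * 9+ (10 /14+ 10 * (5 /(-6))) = 30376 /273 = 111.27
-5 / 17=-0.29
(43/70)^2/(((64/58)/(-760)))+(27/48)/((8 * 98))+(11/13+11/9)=-270286889/1048320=-257.83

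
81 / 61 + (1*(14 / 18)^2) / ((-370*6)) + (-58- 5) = -676485829 / 10969020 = -61.67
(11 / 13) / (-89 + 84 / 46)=-253 / 26065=-0.01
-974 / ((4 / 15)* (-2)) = 7305 / 4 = 1826.25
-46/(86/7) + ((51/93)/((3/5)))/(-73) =-1096684/291927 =-3.76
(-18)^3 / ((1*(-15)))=388.80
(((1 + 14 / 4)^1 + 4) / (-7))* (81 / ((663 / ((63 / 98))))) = -243 / 2548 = -0.10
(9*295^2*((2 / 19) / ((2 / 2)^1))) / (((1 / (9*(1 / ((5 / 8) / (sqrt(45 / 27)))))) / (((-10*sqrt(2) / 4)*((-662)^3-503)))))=5453464675919400*sqrt(30) / 19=1572097694504555.60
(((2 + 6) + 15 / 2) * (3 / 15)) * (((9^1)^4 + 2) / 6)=203453 / 60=3390.88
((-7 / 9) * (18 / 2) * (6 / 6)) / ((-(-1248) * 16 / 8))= -7 / 2496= -0.00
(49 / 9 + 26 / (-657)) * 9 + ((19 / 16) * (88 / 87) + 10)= 760151 / 12702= 59.84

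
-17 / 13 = -1.31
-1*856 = -856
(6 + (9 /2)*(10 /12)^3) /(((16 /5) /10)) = 10325 /384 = 26.89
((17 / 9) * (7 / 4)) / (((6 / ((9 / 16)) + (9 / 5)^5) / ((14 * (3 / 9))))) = 2603125 / 4988646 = 0.52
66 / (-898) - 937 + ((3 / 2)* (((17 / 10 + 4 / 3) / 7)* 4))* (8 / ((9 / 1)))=-18886874 / 20205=-934.76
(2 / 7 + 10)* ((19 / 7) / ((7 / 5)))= 6840 / 343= 19.94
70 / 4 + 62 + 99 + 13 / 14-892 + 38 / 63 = -44854 / 63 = -711.97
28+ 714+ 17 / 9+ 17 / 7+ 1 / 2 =94099 / 126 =746.82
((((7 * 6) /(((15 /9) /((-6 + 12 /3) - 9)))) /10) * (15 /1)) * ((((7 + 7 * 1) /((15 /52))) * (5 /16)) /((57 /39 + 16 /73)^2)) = -5163145533 /2312750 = -2232.47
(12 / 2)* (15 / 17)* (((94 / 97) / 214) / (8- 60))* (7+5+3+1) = -16920 / 2293759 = -0.01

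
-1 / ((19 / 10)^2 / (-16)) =1600 / 361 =4.43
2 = 2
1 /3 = 0.33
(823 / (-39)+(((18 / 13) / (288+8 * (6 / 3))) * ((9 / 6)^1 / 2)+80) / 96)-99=-30166519 / 252928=-119.27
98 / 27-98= -94.37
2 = 2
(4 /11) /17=4 /187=0.02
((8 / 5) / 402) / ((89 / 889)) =3556 / 89445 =0.04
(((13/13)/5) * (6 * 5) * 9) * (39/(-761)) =-2.77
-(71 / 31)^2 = -5041 / 961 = -5.25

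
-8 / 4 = -2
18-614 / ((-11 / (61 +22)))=51160 / 11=4650.91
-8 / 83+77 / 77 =75 / 83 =0.90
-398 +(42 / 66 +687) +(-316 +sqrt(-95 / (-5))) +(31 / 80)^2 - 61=-6139829 / 70400 +sqrt(19)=-82.85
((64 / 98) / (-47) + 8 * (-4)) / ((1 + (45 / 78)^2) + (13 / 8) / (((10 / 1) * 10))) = -3322675200 / 140020097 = -23.73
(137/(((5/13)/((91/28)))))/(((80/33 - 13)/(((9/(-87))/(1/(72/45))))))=4584294/253025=18.12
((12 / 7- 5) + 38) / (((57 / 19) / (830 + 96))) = 75006 / 7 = 10715.14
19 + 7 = 26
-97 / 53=-1.83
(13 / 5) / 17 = 13 / 85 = 0.15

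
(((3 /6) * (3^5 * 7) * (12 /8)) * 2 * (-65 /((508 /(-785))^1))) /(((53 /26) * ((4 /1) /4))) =3384947475 /26924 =125722.31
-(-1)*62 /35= 62 /35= 1.77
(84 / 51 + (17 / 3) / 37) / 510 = 3397 / 962370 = 0.00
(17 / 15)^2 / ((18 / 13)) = 3757 / 4050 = 0.93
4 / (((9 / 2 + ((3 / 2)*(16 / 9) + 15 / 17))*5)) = 408 / 4105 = 0.10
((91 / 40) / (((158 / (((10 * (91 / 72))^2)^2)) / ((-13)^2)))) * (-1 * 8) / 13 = -38211.43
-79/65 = -1.22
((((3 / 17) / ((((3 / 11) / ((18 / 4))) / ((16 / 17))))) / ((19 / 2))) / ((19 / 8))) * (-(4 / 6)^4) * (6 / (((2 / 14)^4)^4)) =-1497342919743942656 / 312987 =-4784041892295.66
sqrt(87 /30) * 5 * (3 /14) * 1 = 3 * sqrt(290) /28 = 1.82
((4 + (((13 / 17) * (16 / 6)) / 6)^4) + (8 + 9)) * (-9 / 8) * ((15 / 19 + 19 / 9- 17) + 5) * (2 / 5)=235752805427 / 2739906405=86.04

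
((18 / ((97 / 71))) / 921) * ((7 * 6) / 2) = 8946 / 29779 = 0.30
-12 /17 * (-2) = 1.41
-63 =-63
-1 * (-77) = 77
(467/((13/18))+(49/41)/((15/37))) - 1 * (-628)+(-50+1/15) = 3271634/2665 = 1227.63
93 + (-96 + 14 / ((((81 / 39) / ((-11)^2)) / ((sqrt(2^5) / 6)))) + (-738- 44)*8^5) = -25624579 + 44044*sqrt(2) / 81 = -25623810.02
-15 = -15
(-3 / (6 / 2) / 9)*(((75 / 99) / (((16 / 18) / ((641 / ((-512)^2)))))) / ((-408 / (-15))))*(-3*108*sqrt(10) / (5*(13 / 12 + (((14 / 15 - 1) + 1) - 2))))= 6490125*sqrt(10) / 196083712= 0.10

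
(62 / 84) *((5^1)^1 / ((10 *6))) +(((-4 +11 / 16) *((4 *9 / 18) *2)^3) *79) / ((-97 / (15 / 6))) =21105487 / 48888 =431.71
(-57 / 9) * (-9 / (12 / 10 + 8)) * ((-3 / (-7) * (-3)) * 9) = -23085 / 322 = -71.69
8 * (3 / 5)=24 / 5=4.80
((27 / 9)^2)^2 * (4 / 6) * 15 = 810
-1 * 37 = -37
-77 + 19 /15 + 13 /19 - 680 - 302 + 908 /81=-8047733 /7695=-1045.84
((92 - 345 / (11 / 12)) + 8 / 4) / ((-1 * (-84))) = -3.36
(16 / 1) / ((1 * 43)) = 16 / 43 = 0.37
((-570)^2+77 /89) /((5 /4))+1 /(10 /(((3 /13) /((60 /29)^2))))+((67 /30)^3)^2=219335552438446283 /843453000000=260044.78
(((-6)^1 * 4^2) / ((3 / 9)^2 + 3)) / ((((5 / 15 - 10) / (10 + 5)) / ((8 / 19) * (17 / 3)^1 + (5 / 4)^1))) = 671490 / 3857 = 174.10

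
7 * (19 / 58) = 2.29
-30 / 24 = -5 / 4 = -1.25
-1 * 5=-5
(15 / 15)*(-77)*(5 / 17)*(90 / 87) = -11550 / 493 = -23.43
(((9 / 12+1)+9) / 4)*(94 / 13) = 2021 / 104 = 19.43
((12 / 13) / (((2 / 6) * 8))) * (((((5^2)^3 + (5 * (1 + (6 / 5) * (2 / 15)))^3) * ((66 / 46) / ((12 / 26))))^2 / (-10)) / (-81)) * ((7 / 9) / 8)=10764798499994539 / 107122500000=100490.55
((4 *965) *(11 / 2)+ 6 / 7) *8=1188928 / 7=169846.86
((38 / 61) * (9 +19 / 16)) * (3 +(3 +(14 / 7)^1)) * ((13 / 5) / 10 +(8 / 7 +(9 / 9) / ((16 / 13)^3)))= 4304963171 / 43724800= 98.46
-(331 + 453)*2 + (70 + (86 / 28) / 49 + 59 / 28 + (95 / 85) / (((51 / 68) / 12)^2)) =-28215335 / 23324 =-1209.71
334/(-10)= -167/5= -33.40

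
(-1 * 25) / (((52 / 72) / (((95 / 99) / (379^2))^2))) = -451250 / 292097656024317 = -0.00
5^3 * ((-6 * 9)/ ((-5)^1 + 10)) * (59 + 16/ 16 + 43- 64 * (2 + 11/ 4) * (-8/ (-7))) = 2309850/ 7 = 329978.57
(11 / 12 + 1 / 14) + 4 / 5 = 751 / 420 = 1.79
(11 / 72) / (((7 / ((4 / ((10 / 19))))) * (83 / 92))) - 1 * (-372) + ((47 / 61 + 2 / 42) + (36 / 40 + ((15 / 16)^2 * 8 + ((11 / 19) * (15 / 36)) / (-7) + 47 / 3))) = 76907182963 / 193933152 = 396.57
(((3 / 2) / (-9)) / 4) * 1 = -0.04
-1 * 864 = -864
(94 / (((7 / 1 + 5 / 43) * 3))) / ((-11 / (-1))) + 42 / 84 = 9091 / 10098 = 0.90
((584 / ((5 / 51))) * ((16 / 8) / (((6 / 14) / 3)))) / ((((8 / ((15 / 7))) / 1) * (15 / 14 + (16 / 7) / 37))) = 11571084 / 587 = 19712.24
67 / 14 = 4.79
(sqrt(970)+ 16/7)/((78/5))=40/273+ 5 * sqrt(970)/78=2.14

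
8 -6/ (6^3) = 287/ 36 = 7.97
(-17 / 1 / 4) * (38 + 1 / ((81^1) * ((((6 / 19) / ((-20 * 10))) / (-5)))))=-159239 / 486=-327.65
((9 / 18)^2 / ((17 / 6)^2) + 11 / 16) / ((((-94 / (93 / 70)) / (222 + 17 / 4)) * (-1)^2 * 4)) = -55936059 / 97362944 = -0.57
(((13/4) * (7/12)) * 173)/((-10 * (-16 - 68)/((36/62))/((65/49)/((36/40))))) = 146185/437472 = 0.33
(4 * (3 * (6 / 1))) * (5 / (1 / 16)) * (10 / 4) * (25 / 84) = 30000 / 7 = 4285.71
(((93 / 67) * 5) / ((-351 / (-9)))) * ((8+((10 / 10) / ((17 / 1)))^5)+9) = 3741323350 / 1236695447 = 3.03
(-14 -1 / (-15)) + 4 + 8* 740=5910.07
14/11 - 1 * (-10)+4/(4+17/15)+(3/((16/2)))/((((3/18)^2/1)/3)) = 8093/154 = 52.55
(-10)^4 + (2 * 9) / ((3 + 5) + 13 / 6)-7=609681 / 61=9994.77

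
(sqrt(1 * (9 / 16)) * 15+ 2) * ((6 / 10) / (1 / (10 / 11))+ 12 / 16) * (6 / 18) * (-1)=-1007 / 176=-5.72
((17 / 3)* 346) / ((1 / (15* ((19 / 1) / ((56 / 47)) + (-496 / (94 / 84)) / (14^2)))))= 529659395 / 1316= 402476.74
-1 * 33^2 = -1089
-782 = -782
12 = 12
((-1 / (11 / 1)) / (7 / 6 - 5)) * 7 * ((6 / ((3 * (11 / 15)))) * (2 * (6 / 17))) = 15120 / 47311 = 0.32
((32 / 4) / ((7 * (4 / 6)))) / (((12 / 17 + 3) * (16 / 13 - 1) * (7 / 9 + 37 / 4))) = 3536 / 17689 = 0.20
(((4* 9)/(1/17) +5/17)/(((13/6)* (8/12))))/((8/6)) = 281043/884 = 317.92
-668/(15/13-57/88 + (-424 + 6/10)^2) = -19104800/5127066691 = -0.00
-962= -962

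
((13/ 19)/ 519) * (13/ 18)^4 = 0.00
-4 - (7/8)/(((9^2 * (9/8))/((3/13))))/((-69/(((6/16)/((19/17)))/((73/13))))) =-4.00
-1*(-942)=942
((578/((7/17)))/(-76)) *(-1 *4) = 9826/133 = 73.88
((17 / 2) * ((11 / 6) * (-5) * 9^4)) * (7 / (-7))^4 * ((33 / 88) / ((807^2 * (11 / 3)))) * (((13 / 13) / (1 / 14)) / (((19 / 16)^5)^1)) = -85279703040 / 179172999739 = -0.48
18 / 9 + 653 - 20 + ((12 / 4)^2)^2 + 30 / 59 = 42274 / 59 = 716.51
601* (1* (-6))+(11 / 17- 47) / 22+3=-674155 / 187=-3605.11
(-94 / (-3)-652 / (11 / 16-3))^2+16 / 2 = 98151.91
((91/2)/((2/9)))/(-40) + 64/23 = -8597/3680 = -2.34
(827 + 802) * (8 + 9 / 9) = 14661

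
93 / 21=31 / 7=4.43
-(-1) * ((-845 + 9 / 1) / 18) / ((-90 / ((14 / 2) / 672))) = 209 / 38880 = 0.01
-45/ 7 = -6.43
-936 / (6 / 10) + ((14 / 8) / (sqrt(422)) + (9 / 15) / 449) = -3502197 / 2245 + 7 * sqrt(422) / 1688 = -1559.91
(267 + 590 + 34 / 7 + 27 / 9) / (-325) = -6054 / 2275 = -2.66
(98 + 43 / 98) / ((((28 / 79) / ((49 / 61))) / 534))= 203484171 / 1708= 119135.93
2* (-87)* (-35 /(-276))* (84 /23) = -42630 /529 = -80.59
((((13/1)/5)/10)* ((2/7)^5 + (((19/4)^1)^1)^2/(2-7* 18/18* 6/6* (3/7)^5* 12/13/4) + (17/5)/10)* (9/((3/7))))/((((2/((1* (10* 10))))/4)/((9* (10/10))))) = 1711581547110669/14813449700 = 115542.40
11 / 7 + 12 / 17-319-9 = -38761 / 119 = -325.72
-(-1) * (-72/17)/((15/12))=-288/85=-3.39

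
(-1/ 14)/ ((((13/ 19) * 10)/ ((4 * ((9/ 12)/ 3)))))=-19/ 1820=-0.01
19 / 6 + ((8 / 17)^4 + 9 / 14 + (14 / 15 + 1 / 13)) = 185025233 / 38002055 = 4.87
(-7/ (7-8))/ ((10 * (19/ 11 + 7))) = 77/ 960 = 0.08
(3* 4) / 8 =3 / 2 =1.50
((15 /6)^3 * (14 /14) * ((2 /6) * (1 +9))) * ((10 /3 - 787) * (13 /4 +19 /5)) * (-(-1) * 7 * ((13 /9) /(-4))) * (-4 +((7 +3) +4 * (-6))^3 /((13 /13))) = -1998825506.08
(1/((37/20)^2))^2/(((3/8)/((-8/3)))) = -10240000/16867449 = -0.61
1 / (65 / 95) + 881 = 11472 / 13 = 882.46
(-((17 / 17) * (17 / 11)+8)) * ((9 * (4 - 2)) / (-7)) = 270 / 11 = 24.55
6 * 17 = 102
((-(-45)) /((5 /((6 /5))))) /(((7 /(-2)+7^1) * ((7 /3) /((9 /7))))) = 2916 /1715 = 1.70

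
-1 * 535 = -535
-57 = -57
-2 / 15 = -0.13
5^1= 5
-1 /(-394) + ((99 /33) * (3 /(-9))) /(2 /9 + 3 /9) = -3541 /1970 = -1.80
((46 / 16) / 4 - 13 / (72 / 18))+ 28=815 / 32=25.47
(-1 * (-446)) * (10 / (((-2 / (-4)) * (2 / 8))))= 35680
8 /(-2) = -4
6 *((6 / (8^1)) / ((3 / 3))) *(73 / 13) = 657 / 26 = 25.27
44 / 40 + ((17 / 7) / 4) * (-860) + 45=-33323 / 70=-476.04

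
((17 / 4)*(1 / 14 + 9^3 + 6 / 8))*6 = 1042185 / 56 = 18610.45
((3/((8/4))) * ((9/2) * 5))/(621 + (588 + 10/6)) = 405/14528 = 0.03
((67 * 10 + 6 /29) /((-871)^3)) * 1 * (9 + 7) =-310976 /19162513019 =-0.00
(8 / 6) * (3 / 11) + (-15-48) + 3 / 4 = -2723 / 44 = -61.89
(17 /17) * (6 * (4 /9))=8 /3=2.67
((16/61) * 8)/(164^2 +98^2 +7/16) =2048/35624427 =0.00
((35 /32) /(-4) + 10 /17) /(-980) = -137 /426496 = -0.00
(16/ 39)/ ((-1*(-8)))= 2/ 39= 0.05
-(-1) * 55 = 55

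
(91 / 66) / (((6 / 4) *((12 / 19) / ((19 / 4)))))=32851 / 4752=6.91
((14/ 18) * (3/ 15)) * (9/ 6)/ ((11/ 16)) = 56/ 165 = 0.34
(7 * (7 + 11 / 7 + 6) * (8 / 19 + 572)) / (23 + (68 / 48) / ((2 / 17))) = 26624448 / 15979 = 1666.21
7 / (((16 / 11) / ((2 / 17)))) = 77 / 136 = 0.57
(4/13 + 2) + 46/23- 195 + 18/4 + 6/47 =-227371/1222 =-186.06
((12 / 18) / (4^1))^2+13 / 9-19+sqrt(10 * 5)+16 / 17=-10151 / 612+5 * sqrt(2)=-9.52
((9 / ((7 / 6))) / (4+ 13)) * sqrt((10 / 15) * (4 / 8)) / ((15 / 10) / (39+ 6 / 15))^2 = 310472 * sqrt(3) / 2975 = 180.76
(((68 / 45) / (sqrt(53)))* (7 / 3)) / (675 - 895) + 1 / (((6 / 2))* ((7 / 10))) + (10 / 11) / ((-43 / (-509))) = 11.24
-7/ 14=-1/ 2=-0.50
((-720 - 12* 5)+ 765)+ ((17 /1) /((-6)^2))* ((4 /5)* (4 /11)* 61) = -3277 /495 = -6.62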